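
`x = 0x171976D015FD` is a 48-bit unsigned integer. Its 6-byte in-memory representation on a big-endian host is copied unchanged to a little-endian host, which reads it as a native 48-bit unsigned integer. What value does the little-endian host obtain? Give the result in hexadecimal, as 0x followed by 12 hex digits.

Stored big-endian, the bytes at ascending addresses are 17 19 76 D0 15 FD.
Read back as little-endian, the first byte is least significant, giving 0xFD15D0761917.

0xFD15D0761917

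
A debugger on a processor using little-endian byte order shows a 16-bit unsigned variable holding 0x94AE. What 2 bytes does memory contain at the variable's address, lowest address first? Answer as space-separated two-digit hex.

Split into bytes (most-significant first): 94 AE.
Little-endian: lowest address holds the least-significant byte.
So at ascending addresses the bytes are AE 94.

AE 94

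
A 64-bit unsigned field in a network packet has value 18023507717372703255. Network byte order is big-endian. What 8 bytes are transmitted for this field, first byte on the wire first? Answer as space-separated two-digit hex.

18023507717372703255 in hexadecimal, padded to 64 bits, is 0xFA205CC6BC82F217.
Split into bytes (most-significant first): FA 20 5C C6 BC 82 F2 17.
Big-endian: lowest address holds the most-significant byte.
So the memory order matches the most-significant-first order: FA 20 5C C6 BC 82 F2 17.

FA 20 5C C6 BC 82 F2 17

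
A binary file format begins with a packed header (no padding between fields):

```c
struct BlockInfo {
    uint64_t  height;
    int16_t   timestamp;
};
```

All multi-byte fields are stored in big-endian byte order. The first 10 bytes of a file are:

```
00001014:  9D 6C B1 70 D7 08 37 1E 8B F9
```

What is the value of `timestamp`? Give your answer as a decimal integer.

`timestamp` follows `height` (8 bytes), so it starts at byte offset 8 and occupies 2 bytes.
Bytes at offsets 8..9: 8B F9.
Big-endian: lowest address holds the most-significant byte.
The bytes are already most-significant first: 0x8BF9.
Top bit is set, so as a signed 16-bit value this is 0x8BF9 − 2^16 = -29703.

-29703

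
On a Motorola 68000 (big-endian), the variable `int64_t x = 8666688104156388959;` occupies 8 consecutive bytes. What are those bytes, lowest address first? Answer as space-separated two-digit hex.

78 46 42 E9 A3 58 5E 5F

8666688104156388959 in hexadecimal, padded to 64 bits, is 0x784642E9A3585E5F.
Split into bytes (most-significant first): 78 46 42 E9 A3 58 5E 5F.
Big-endian: lowest address holds the most-significant byte.
So the memory order matches the most-significant-first order: 78 46 42 E9 A3 58 5E 5F.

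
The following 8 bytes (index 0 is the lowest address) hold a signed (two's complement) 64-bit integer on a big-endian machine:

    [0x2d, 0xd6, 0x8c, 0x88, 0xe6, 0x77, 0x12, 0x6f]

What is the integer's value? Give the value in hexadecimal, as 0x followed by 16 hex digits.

0x2DD68C88E677126F

Big-endian stores the most-significant byte at the lowest address.
The bytes are already most-significant first: 0x2DD68C88E677126F.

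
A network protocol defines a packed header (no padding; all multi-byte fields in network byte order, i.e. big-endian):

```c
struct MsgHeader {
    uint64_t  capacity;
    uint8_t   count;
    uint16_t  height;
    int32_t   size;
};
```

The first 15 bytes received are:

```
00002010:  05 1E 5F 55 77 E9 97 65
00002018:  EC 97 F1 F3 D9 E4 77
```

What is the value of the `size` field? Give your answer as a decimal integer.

`size` follows `capacity` (8 B), `count` (1 B), `height` (2 B), so it starts at offset 8 + 1 + 2 = 11 and occupies 4 bytes.
Bytes at offsets 11..14: F3 D9 E4 77.
In big-endian order the high byte comes first in memory.
The bytes are already most-significant first: 0xF3D9E477.
Top bit is set, so as a signed 32-bit value this is 0xF3D9E477 − 2^32 = -203824009.

-203824009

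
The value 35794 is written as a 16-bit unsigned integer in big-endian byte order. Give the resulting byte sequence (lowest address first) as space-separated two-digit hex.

8B D2

35794 in hexadecimal, padded to 16 bits, is 0x8BD2.
Split into bytes (most-significant first): 8B D2.
Big-endian: lowest address holds the most-significant byte.
So the memory order matches the most-significant-first order: 8B D2.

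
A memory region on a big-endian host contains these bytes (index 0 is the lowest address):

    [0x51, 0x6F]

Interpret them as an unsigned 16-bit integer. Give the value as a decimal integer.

20847

Big-endian stores the most-significant byte at the lowest address.
The bytes are already most-significant first: 0x516F.
0x516F = 20847.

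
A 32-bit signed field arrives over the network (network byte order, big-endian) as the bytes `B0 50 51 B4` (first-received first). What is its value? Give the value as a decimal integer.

In big-endian order the high byte comes first in memory.
The bytes are already most-significant first: 0xB05051B4.
Top bit is set, so as a signed 32-bit value this is 0xB05051B4 − 2^32 = -1336913484.

-1336913484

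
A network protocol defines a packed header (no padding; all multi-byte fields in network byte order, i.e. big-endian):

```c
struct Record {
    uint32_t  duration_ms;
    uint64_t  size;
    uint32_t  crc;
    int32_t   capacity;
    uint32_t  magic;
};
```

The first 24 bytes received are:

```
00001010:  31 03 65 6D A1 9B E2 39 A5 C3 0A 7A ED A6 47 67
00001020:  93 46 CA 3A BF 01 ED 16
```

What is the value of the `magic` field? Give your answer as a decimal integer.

3204574486

`magic` follows `duration_ms` (4 B), `size` (8 B), `crc` (4 B), `capacity` (4 B), so it starts at offset 4 + 8 + 4 + 4 = 20 and occupies 4 bytes.
Bytes at offsets 20..23: BF 01 ED 16.
In big-endian order the high byte comes first in memory.
The bytes are already most-significant first: 0xBF01ED16.
0xBF01ED16 = 3204574486.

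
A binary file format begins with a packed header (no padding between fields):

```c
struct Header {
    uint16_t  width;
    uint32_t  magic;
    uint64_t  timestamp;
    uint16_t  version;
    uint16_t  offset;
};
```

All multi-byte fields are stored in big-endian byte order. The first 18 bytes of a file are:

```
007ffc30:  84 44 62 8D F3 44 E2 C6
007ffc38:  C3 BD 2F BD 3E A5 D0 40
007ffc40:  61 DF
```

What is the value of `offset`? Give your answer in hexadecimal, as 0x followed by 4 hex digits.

`offset` follows `width` (2 B), `magic` (4 B), `timestamp` (8 B), `version` (2 B), so it starts at offset 2 + 4 + 8 + 2 = 16 and occupies 2 bytes.
Bytes at offsets 16..17: 61 DF.
In big-endian order the high byte comes first in memory.
The bytes are already most-significant first: 0x61DF.

0x61DF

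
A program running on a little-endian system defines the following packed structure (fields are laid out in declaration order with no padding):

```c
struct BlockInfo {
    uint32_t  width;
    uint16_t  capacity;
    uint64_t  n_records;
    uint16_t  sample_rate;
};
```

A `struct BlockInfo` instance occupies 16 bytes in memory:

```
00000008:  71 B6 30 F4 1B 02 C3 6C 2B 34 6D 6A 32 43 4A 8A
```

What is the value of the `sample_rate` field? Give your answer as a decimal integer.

`sample_rate` follows `width` (4 B), `capacity` (2 B), `n_records` (8 B), so it starts at offset 4 + 2 + 8 = 14 and occupies 2 bytes.
Bytes at offsets 14..15: 4A 8A.
Little-endian: lowest address holds the least-significant byte.
Reassemble most-significant byte first: 8A 4A → 0x8A4A.
0x8A4A = 35402.

35402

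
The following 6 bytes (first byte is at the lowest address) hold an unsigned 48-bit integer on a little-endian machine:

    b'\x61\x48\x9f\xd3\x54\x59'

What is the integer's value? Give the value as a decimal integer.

Little-endian stores the least-significant byte at the lowest address.
Reassemble most-significant byte first: 59 54 D3 9F 48 61 → 0x5954D39F4861.
0x5954D39F4861 = 98220862556257.

98220862556257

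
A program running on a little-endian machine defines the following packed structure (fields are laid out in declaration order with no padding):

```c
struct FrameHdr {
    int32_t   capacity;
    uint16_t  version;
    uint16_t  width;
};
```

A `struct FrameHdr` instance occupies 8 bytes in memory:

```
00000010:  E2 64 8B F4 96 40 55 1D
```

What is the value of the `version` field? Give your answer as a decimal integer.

16534

`version` follows `capacity` (4 bytes), so it starts at byte offset 4 and occupies 2 bytes.
Bytes at offsets 4..5: 96 40.
Little-endian stores the least-significant byte at the lowest address.
Reassemble most-significant byte first: 40 96 → 0x4096.
0x4096 = 16534.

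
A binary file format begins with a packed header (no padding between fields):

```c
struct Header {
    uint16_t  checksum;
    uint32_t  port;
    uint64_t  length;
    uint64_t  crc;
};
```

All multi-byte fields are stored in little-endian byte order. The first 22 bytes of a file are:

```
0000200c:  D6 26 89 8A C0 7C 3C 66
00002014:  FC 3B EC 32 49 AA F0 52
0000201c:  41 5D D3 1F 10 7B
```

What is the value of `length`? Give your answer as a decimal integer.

12270394649947694652

`length` follows `checksum` (2 B), `port` (4 B), so it starts at offset 2 + 4 = 6 and occupies 8 bytes.
Bytes at offsets 6..13: 3C 66 FC 3B EC 32 49 AA.
Little-endian: lowest address holds the least-significant byte.
Reassemble most-significant byte first: AA 49 32 EC 3B FC 66 3C → 0xAA4932EC3BFC663C.
0xAA4932EC3BFC663C = 12270394649947694652.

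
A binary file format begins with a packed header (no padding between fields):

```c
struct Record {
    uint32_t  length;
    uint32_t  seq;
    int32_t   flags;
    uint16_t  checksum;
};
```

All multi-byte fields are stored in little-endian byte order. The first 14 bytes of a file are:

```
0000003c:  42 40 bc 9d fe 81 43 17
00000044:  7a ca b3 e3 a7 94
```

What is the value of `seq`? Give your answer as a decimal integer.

390300158

`seq` follows `length` (4 bytes), so it starts at byte offset 4 and occupies 4 bytes.
Bytes at offsets 4..7: FE 81 43 17.
In little-endian order the low byte comes first in memory.
Reassemble most-significant byte first: 17 43 81 FE → 0x174381FE.
0x174381FE = 390300158.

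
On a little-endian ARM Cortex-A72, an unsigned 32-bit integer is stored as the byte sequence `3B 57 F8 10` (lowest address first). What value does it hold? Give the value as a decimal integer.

In little-endian order the low byte comes first in memory.
Reassemble most-significant byte first: 10 F8 57 3B → 0x10F8573B.
0x10F8573B = 284710715.

284710715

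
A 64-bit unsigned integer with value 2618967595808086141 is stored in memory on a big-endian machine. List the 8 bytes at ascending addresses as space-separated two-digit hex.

24 58 71 27 0A 66 58 7D

2618967595808086141 in hexadecimal, padded to 64 bits, is 0x245871270A66587D.
Split into bytes (most-significant first): 24 58 71 27 0A 66 58 7D.
In big-endian order the high byte comes first in memory.
So the memory order matches the most-significant-first order: 24 58 71 27 0A 66 58 7D.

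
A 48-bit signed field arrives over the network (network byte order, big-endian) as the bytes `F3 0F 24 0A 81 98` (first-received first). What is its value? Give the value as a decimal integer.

-14228621983336

In big-endian order the high byte comes first in memory.
The bytes are already most-significant first: 0xF30F240A8198.
Top bit is set, so as a signed 48-bit value this is 0xF30F240A8198 − 2^48 = -14228621983336.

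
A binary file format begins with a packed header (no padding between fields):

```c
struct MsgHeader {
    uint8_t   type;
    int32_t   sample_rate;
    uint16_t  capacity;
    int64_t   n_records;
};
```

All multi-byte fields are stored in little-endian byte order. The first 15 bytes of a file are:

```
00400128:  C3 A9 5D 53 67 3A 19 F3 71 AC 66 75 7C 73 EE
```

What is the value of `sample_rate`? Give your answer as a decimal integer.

1733516713

`sample_rate` follows `type` (1 byte), so it starts at byte offset 1 and occupies 4 bytes.
Bytes at offsets 1..4: A9 5D 53 67.
In little-endian order the low byte comes first in memory.
Reassemble most-significant byte first: 67 53 5D A9 → 0x67535DA9.
0x67535DA9 = 1733516713.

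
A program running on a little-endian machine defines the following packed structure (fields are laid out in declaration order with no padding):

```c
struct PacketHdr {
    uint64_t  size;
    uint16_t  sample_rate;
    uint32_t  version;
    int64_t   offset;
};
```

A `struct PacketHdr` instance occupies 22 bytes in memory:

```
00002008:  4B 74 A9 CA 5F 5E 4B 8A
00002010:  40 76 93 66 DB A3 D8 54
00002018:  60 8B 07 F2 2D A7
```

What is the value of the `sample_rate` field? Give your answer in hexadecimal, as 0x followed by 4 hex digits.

0x7640

`sample_rate` follows `size` (8 bytes), so it starts at byte offset 8 and occupies 2 bytes.
Bytes at offsets 8..9: 40 76.
In little-endian order the low byte comes first in memory.
Reassemble most-significant byte first: 76 40 → 0x7640.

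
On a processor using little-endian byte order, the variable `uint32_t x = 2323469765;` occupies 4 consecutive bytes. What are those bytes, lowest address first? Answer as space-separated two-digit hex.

2323469765 in hexadecimal, padded to 32 bits, is 0x8A7D55C5.
Split into bytes (most-significant first): 8A 7D 55 C5.
In little-endian order the low byte comes first in memory.
So at ascending addresses the bytes are C5 55 7D 8A.

C5 55 7D 8A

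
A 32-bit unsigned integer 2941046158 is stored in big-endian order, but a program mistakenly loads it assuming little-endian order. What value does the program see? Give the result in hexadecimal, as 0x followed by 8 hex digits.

2941046158 in 32-bit hexadecimal is 0xAF4CCD8E.
Stored big-endian, the bytes at ascending addresses are AF 4C CD 8E.
Read back as little-endian, the first byte is least significant, giving 0x8ECD4CAF.

0x8ECD4CAF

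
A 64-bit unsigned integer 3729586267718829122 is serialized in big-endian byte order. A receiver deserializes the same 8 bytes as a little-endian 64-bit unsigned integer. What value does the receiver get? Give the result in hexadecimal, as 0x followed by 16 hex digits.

0x42448E46F326C233

3729586267718829122 in 64-bit hexadecimal is 0x33C226F3468E4442.
Stored big-endian, the bytes at ascending addresses are 33 C2 26 F3 46 8E 44 42.
Read back as little-endian, the first byte is least significant, giving 0x42448E46F326C233.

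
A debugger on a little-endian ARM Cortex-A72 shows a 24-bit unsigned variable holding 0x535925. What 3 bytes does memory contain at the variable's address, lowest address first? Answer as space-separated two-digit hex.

Split into bytes (most-significant first): 53 59 25.
Little-endian stores the least-significant byte at the lowest address.
So at ascending addresses the bytes are 25 59 53.

25 59 53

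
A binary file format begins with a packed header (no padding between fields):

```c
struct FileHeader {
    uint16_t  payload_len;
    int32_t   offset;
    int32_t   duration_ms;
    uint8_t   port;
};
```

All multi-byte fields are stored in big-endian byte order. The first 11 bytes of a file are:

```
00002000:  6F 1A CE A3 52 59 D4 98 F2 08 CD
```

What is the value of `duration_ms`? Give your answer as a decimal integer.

-728174072

`duration_ms` follows `payload_len` (2 B), `offset` (4 B), so it starts at offset 2 + 4 = 6 and occupies 4 bytes.
Bytes at offsets 6..9: D4 98 F2 08.
In big-endian order the high byte comes first in memory.
The bytes are already most-significant first: 0xD498F208.
Top bit is set, so as a signed 32-bit value this is 0xD498F208 − 2^32 = -728174072.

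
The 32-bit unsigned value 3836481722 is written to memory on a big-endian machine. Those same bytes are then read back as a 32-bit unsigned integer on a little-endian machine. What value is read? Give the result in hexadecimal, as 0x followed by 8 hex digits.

3836481722 in 32-bit hexadecimal is 0xE4AC10BA.
Stored big-endian, the bytes at ascending addresses are E4 AC 10 BA.
Read back as little-endian, the first byte is least significant, giving 0xBA10ACE4.

0xBA10ACE4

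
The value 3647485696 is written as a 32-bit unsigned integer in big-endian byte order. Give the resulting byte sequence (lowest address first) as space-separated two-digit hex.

3647485696 in hexadecimal, padded to 32 bits, is 0xD9683700.
Split into bytes (most-significant first): D9 68 37 00.
Big-endian stores the most-significant byte at the lowest address.
So the memory order matches the most-significant-first order: D9 68 37 00.

D9 68 37 00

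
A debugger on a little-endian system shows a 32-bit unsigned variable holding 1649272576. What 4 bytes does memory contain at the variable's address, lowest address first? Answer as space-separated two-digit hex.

1649272576 in hexadecimal, padded to 32 bits, is 0x624DE700.
Split into bytes (most-significant first): 62 4D E7 00.
Little-endian: lowest address holds the least-significant byte.
So at ascending addresses the bytes are 00 E7 4D 62.

00 E7 4D 62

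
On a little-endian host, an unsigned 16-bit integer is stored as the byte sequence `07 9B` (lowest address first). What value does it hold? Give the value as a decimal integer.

39687

In little-endian order the low byte comes first in memory.
Reassemble most-significant byte first: 9B 07 → 0x9B07.
0x9B07 = 39687.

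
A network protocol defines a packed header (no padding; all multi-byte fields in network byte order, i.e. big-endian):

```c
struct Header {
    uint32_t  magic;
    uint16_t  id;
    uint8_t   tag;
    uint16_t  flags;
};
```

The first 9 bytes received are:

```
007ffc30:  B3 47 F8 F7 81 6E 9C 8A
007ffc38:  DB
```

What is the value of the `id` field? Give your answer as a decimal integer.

`id` follows `magic` (4 bytes), so it starts at byte offset 4 and occupies 2 bytes.
Bytes at offsets 4..5: 81 6E.
Big-endian: lowest address holds the most-significant byte.
The bytes are already most-significant first: 0x816E.
0x816E = 33134.

33134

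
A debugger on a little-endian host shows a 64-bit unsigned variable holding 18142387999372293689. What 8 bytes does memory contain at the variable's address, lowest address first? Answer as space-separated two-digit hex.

39 36 E5 4F C3 B5 C6 FB

18142387999372293689 in hexadecimal, padded to 64 bits, is 0xFBC6B5C34FE53639.
Split into bytes (most-significant first): FB C6 B5 C3 4F E5 36 39.
Little-endian stores the least-significant byte at the lowest address.
So at ascending addresses the bytes are 39 36 E5 4F C3 B5 C6 FB.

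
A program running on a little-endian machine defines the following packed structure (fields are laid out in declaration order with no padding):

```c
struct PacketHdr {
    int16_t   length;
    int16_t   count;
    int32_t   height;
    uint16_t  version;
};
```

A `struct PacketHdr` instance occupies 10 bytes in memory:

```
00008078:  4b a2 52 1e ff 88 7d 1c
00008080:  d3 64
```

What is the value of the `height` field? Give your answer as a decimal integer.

477989119

`height` follows `length` (2 B), `count` (2 B), so it starts at offset 2 + 2 = 4 and occupies 4 bytes.
Bytes at offsets 4..7: FF 88 7D 1C.
Little-endian stores the least-significant byte at the lowest address.
Reassemble most-significant byte first: 1C 7D 88 FF → 0x1C7D88FF.
0x1C7D88FF = 477989119.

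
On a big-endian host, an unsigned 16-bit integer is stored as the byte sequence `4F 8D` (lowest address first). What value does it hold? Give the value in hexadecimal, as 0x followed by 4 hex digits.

In big-endian order the high byte comes first in memory.
The bytes are already most-significant first: 0x4F8D.

0x4F8D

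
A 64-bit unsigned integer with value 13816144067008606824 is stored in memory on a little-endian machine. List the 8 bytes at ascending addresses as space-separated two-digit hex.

68 32 AB EF D3 CD BC BF

13816144067008606824 in hexadecimal, padded to 64 bits, is 0xBFBCCDD3EFAB3268.
Split into bytes (most-significant first): BF BC CD D3 EF AB 32 68.
Little-endian stores the least-significant byte at the lowest address.
So at ascending addresses the bytes are 68 32 AB EF D3 CD BC BF.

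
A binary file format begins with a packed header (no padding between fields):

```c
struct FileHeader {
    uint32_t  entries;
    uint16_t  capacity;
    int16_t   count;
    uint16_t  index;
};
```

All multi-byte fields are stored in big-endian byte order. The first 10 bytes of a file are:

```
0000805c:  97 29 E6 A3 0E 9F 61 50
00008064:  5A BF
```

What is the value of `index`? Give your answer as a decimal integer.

23231

`index` follows `entries` (4 B), `capacity` (2 B), `count` (2 B), so it starts at offset 4 + 2 + 2 = 8 and occupies 2 bytes.
Bytes at offsets 8..9: 5A BF.
Big-endian: lowest address holds the most-significant byte.
The bytes are already most-significant first: 0x5ABF.
0x5ABF = 23231.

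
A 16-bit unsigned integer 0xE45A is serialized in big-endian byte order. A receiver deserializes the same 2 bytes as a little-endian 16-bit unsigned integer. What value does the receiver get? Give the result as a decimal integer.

Stored big-endian, the bytes at ascending addresses are E4 5A.
Read back as little-endian, the first byte is least significant, giving 0x5AE4.
0x5AE4 = 23268.

23268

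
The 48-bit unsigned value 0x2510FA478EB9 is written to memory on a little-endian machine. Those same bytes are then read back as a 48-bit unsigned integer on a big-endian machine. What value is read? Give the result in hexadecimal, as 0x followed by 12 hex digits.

0xB98E47FA1025

Stored little-endian, the bytes at ascending addresses are B9 8E 47 FA 10 25.
Read back as big-endian, the last byte is least significant, giving 0xB98E47FA1025.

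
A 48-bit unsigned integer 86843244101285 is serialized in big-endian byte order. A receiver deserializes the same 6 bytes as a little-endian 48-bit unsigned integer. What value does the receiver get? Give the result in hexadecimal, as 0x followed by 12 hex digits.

0xA53EB7C4FB4E

86843244101285 in 48-bit hexadecimal is 0x4EFBC4B73EA5.
Stored big-endian, the bytes at ascending addresses are 4E FB C4 B7 3E A5.
Read back as little-endian, the first byte is least significant, giving 0xA53EB7C4FB4E.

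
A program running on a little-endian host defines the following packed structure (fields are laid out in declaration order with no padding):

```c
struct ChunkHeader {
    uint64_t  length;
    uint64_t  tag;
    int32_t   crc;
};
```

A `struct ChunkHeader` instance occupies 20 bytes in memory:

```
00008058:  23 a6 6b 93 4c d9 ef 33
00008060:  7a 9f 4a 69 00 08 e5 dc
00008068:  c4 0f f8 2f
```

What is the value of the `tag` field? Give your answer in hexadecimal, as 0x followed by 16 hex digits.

`tag` follows `length` (8 bytes), so it starts at byte offset 8 and occupies 8 bytes.
Bytes at offsets 8..15: 7A 9F 4A 69 00 08 E5 DC.
In little-endian order the low byte comes first in memory.
Reassemble most-significant byte first: DC E5 08 00 69 4A 9F 7A → 0xDCE50800694A9F7A.

0xDCE50800694A9F7A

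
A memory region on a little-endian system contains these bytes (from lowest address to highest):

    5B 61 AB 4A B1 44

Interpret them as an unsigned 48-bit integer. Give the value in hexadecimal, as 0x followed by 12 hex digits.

0x44B14AAB615B

Little-endian: lowest address holds the least-significant byte.
Reassemble most-significant byte first: 44 B1 4A AB 61 5B → 0x44B14AAB615B.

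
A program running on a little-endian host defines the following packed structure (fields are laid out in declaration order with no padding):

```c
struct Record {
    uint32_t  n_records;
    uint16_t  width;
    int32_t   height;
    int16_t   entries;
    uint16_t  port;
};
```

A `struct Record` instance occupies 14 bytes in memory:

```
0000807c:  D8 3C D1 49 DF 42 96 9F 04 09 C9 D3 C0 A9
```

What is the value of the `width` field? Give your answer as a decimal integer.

17119

`width` follows `n_records` (4 bytes), so it starts at byte offset 4 and occupies 2 bytes.
Bytes at offsets 4..5: DF 42.
Little-endian stores the least-significant byte at the lowest address.
Reassemble most-significant byte first: 42 DF → 0x42DF.
0x42DF = 17119.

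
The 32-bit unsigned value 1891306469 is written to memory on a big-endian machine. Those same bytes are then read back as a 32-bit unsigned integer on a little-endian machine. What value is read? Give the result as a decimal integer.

1891306469 in 32-bit hexadecimal is 0x70BB0BE5.
Stored big-endian, the bytes at ascending addresses are 70 BB 0B E5.
Read back as little-endian, the first byte is least significant, giving 0xE50BBB70.
0xE50BBB70 = 3842751344.

3842751344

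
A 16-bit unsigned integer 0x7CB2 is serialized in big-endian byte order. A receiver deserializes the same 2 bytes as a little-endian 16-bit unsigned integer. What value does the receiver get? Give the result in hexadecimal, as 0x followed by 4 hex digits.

Stored big-endian, the bytes at ascending addresses are 7C B2.
Read back as little-endian, the first byte is least significant, giving 0xB27C.

0xB27C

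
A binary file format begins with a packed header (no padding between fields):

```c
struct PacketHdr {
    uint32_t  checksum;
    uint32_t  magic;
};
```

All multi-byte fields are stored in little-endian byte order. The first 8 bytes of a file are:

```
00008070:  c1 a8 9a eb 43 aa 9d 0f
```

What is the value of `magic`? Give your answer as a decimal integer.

`magic` follows `checksum` (4 bytes), so it starts at byte offset 4 and occupies 4 bytes.
Bytes at offsets 4..7: 43 AA 9D 0F.
Little-endian stores the least-significant byte at the lowest address.
Reassemble most-significant byte first: 0F 9D AA 43 → 0x0F9DAA43.
0x0F9DAA43 = 261990979.

261990979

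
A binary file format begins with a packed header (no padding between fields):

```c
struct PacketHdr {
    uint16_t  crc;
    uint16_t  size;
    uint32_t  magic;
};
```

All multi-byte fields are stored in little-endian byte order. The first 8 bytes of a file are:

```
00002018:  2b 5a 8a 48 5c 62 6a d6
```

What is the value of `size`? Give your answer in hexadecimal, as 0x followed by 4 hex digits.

`size` follows `crc` (2 bytes), so it starts at byte offset 2 and occupies 2 bytes.
Bytes at offsets 2..3: 8A 48.
Little-endian stores the least-significant byte at the lowest address.
Reassemble most-significant byte first: 48 8A → 0x488A.

0x488A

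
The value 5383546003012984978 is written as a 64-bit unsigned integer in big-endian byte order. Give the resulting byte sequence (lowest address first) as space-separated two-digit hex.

5383546003012984978 in hexadecimal, padded to 64 bits, is 0x4AB6329105902092.
Split into bytes (most-significant first): 4A B6 32 91 05 90 20 92.
In big-endian order the high byte comes first in memory.
So the memory order matches the most-significant-first order: 4A B6 32 91 05 90 20 92.

4A B6 32 91 05 90 20 92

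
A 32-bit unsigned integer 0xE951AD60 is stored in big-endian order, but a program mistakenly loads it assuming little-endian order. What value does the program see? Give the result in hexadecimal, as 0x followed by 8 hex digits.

Stored big-endian, the bytes at ascending addresses are E9 51 AD 60.
Read back as little-endian, the first byte is least significant, giving 0x60AD51E9.

0x60AD51E9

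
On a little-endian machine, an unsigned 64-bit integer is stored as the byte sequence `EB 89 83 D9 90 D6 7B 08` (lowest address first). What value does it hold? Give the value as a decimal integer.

611318092051745259

Little-endian: lowest address holds the least-significant byte.
Reassemble most-significant byte first: 08 7B D6 90 D9 83 89 EB → 0x087BD690D98389EB.
0x087BD690D98389EB = 611318092051745259.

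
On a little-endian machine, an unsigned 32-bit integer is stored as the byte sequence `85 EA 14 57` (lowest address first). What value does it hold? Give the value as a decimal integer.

1460988549

Little-endian: lowest address holds the least-significant byte.
Reassemble most-significant byte first: 57 14 EA 85 → 0x5714EA85.
0x5714EA85 = 1460988549.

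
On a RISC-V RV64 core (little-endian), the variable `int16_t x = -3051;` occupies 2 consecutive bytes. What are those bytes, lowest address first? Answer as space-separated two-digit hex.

Two's complement of -3051 in 16 bits: 3051 = 0x0BEB; invert → 0xF414; add 1 → 0xF415.
Split into bytes (most-significant first): F4 15.
Little-endian: lowest address holds the least-significant byte.
So at ascending addresses the bytes are 15 F4.

15 F4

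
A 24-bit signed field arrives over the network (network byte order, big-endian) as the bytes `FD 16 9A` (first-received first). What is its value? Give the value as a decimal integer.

Big-endian stores the most-significant byte at the lowest address.
The bytes are already most-significant first: 0xFD169A.
Top bit is set, so as a signed 24-bit value this is 0xFD169A − 2^24 = -190822.

-190822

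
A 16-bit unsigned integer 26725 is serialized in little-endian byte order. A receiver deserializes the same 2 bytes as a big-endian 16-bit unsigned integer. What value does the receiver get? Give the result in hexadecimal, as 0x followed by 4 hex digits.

26725 in 16-bit hexadecimal is 0x6865.
Stored little-endian, the bytes at ascending addresses are 65 68.
Read back as big-endian, the last byte is least significant, giving 0x6568.

0x6568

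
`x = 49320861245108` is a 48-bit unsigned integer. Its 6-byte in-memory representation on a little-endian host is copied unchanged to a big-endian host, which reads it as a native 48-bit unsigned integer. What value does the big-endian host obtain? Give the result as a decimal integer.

198042727275308

49320861245108 in 48-bit hexadecimal is 0x2CDB686A1EB4.
Stored little-endian, the bytes at ascending addresses are B4 1E 6A 68 DB 2C.
Read back as big-endian, the last byte is least significant, giving 0xB41E6A68DB2C.
0xB41E6A68DB2C = 198042727275308.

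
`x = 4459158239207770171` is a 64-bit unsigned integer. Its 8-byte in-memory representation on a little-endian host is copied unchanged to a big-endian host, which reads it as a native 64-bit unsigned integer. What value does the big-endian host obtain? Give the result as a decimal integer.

4271731307276198461

4459158239207770171 in 64-bit hexadecimal is 0x3DE21CCAFD3C483B.
Stored little-endian, the bytes at ascending addresses are 3B 48 3C FD CA 1C E2 3D.
Read back as big-endian, the last byte is least significant, giving 0x3B483CFDCA1CE23D.
0x3B483CFDCA1CE23D = 4271731307276198461.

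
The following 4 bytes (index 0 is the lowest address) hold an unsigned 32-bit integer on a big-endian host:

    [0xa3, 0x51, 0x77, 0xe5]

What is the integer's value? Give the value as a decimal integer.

Big-endian: lowest address holds the most-significant byte.
The bytes are already most-significant first: 0xA35177E5.
0xA35177E5 = 2740025317.

2740025317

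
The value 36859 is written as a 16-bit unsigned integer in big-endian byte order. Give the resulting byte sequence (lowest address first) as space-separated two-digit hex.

36859 in hexadecimal, padded to 16 bits, is 0x8FFB.
Split into bytes (most-significant first): 8F FB.
Big-endian: lowest address holds the most-significant byte.
So the memory order matches the most-significant-first order: 8F FB.

8F FB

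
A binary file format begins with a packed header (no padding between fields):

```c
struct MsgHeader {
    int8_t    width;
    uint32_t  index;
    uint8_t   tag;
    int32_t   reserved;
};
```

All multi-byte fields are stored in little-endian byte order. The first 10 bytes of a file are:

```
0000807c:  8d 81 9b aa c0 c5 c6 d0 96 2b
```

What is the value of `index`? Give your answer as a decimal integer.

3232406401

`index` follows `width` (1 byte), so it starts at byte offset 1 and occupies 4 bytes.
Bytes at offsets 1..4: 81 9B AA C0.
Little-endian: lowest address holds the least-significant byte.
Reassemble most-significant byte first: C0 AA 9B 81 → 0xC0AA9B81.
0xC0AA9B81 = 3232406401.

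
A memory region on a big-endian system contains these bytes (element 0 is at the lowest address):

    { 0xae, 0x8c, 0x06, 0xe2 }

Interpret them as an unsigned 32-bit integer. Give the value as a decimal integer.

2928412386

In big-endian order the high byte comes first in memory.
The bytes are already most-significant first: 0xAE8C06E2.
0xAE8C06E2 = 2928412386.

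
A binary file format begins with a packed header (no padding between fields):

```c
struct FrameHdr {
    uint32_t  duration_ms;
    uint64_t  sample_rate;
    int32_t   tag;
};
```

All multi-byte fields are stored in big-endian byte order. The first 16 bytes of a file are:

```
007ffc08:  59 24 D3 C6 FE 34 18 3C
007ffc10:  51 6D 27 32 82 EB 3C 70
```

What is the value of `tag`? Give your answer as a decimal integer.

-2098512784

`tag` follows `duration_ms` (4 B), `sample_rate` (8 B), so it starts at offset 4 + 8 = 12 and occupies 4 bytes.
Bytes at offsets 12..15: 82 EB 3C 70.
Big-endian: lowest address holds the most-significant byte.
The bytes are already most-significant first: 0x82EB3C70.
Top bit is set, so as a signed 32-bit value this is 0x82EB3C70 − 2^32 = -2098512784.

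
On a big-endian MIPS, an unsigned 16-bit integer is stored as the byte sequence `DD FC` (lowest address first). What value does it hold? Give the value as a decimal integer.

In big-endian order the high byte comes first in memory.
The bytes are already most-significant first: 0xDDFC.
0xDDFC = 56828.

56828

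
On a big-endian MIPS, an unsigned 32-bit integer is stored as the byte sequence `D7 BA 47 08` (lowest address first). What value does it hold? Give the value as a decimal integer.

3619309320

Big-endian: lowest address holds the most-significant byte.
The bytes are already most-significant first: 0xD7BA4708.
0xD7BA4708 = 3619309320.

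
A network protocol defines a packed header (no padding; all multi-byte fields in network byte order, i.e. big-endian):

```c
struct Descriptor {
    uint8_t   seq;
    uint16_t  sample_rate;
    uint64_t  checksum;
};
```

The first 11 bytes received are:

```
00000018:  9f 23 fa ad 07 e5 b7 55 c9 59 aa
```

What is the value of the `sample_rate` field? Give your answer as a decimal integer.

9210

`sample_rate` follows `seq` (1 byte), so it starts at byte offset 1 and occupies 2 bytes.
Bytes at offsets 1..2: 23 FA.
Big-endian: lowest address holds the most-significant byte.
The bytes are already most-significant first: 0x23FA.
0x23FA = 9210.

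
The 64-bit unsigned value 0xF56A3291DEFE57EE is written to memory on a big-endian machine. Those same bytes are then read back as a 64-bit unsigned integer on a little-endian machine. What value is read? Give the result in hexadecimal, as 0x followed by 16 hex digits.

0xEE57FEDE91326AF5

Stored big-endian, the bytes at ascending addresses are F5 6A 32 91 DE FE 57 EE.
Read back as little-endian, the first byte is least significant, giving 0xEE57FEDE91326AF5.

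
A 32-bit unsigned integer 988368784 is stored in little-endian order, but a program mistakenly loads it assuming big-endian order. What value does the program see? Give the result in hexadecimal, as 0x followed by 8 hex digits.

0x904FE93A

988368784 in 32-bit hexadecimal is 0x3AE94F90.
Stored little-endian, the bytes at ascending addresses are 90 4F E9 3A.
Read back as big-endian, the last byte is least significant, giving 0x904FE93A.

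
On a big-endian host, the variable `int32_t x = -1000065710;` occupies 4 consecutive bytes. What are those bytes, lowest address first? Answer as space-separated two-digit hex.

Two's complement of -1000065710 in 32 bits: 1000065710 = 0x3B9BCAAE; invert → 0xC4643551; add 1 → 0xC4643552.
Split into bytes (most-significant first): C4 64 35 52.
In big-endian order the high byte comes first in memory.
So the memory order matches the most-significant-first order: C4 64 35 52.

C4 64 35 52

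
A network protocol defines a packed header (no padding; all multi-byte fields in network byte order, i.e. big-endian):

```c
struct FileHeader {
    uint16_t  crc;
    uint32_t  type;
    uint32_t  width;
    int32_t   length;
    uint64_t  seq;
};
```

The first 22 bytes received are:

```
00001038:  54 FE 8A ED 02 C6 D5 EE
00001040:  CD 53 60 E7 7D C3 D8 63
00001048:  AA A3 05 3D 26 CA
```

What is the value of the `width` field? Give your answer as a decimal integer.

`width` follows `crc` (2 B), `type` (4 B), so it starts at offset 2 + 4 = 6 and occupies 4 bytes.
Bytes at offsets 6..9: D5 EE CD 53.
Big-endian: lowest address holds the most-significant byte.
The bytes are already most-significant first: 0xD5EECD53.
0xD5EECD53 = 3589197139.

3589197139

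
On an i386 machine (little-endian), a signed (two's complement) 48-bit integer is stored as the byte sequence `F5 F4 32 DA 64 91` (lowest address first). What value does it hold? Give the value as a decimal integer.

Little-endian stores the least-significant byte at the lowest address.
Reassemble most-significant byte first: 91 64 DA 32 F4 F5 → 0x9164DA32F4F5.
Top bit is set, so as a signed 48-bit value this is 0x9164DA32F4F5 − 2^48 = -121612633180939.

-121612633180939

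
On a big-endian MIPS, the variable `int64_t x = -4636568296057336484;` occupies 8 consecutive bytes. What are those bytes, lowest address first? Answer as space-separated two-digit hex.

BF A7 99 B3 48 AA 0D 5C

Two's complement of -4636568296057336484 in 64 bits: 4636568296057336484 = 0x4058664CB755F2A4; invert → 0xBFA799B348AA0D5B; add 1 → 0xBFA799B348AA0D5C.
Split into bytes (most-significant first): BF A7 99 B3 48 AA 0D 5C.
Big-endian stores the most-significant byte at the lowest address.
So the memory order matches the most-significant-first order: BF A7 99 B3 48 AA 0D 5C.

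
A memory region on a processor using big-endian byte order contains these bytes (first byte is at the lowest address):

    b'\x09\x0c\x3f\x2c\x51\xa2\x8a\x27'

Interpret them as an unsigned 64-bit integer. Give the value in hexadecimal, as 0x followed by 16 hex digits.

Big-endian stores the most-significant byte at the lowest address.
The bytes are already most-significant first: 0x090C3F2C51A28A27.

0x090C3F2C51A28A27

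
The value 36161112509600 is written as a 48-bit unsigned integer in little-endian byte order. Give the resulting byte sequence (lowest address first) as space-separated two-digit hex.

36161112509600 in hexadecimal, padded to 48 bits, is 0x20E36A440CA0.
Split into bytes (most-significant first): 20 E3 6A 44 0C A0.
Little-endian stores the least-significant byte at the lowest address.
So at ascending addresses the bytes are A0 0C 44 6A E3 20.

A0 0C 44 6A E3 20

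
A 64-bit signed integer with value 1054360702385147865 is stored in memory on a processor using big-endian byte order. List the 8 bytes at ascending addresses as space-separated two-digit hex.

0E A1 D7 78 FA CC 4F D9

1054360702385147865 in hexadecimal, padded to 64 bits, is 0x0EA1D778FACC4FD9.
Split into bytes (most-significant first): 0E A1 D7 78 FA CC 4F D9.
In big-endian order the high byte comes first in memory.
So the memory order matches the most-significant-first order: 0E A1 D7 78 FA CC 4F D9.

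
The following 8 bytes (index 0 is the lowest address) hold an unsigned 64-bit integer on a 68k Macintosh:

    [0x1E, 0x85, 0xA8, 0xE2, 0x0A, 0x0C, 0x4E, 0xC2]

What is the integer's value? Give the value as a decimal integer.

2199349681825009346

In big-endian order the high byte comes first in memory.
The bytes are already most-significant first: 0x1E85A8E20A0C4EC2.
0x1E85A8E20A0C4EC2 = 2199349681825009346.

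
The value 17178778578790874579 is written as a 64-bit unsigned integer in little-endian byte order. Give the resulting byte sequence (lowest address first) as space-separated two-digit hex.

17178778578790874579 in hexadecimal, padded to 64 bits, is 0xEE674819AFEB7DD3.
Split into bytes (most-significant first): EE 67 48 19 AF EB 7D D3.
Little-endian: lowest address holds the least-significant byte.
So at ascending addresses the bytes are D3 7D EB AF 19 48 67 EE.

D3 7D EB AF 19 48 67 EE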